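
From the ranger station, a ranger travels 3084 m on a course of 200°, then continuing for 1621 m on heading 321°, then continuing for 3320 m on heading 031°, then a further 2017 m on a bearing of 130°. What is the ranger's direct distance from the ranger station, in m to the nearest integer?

Leg 1 (200°, 3084 m): east 3084 sin 200° = -1054.79, north 3084 cos 200° = -2898.01
Leg 2 (321°, 1621 m): east 1621 sin 321° = -1020.13, north 1621 cos 321° = 1259.75
Leg 3 (031°, 3320 m): east 3320 sin 31° = 1709.93, north 3320 cos 31° = 2845.80
Leg 4 (130°, 2017 m): east 2017 sin 130° = 1545.11, north 2017 cos 130° = -1296.50
Net: 1180.12 east, -88.97 north. Distance = √((1180.12)² + (-88.97)²) = 1183.468 m.

1183 m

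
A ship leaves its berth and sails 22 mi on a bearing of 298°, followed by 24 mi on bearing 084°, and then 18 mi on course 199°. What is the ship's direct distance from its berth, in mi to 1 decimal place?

Leg 1 (298°, 22 mi): east 22 sin 298° = -19.42, north 22 cos 298° = 10.33
Leg 2 (084°, 24 mi): east 24 sin 84° = 23.87, north 24 cos 84° = 2.51
Leg 3 (199°, 18 mi): east 18 sin 199° = -5.86, north 18 cos 199° = -17.02
Net: -1.42 east, -4.18 north. Distance = √((-1.42)² + (-4.18)²) = 4.416 mi.

4.4 mi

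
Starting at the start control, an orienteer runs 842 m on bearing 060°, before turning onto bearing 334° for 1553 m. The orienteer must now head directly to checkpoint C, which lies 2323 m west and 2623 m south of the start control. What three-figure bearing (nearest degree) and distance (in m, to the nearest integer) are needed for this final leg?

Leg 1 (060°, 842 m): east 842 sin 60° = 729.19, north 842 cos 60° = 421.00
Leg 2 (334°, 1553 m): east 1553 sin 334° = -680.79, north 1553 cos 334° = 1395.83
Current position: (48.40, 1816.83). Target: (-2323, -2623). Remaining: Δeast = -2371.40, Δnorth = -4439.83.
Bearing = atan2(-2371.40, -4439.83) mod 360° = 208.11°; distance = √((-2371.40)² + (-4439.83)²) = 5033.450 m.

208°, 5033 m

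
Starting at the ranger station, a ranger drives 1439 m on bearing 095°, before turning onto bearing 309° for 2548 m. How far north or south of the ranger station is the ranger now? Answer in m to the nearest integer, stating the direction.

Leg 1 (095°, 1439 m): east 1439 sin 95° = 1433.52, north 1439 cos 95° = -125.42
Leg 2 (309°, 2548 m): east 2548 sin 309° = -1980.17, north 2548 cos 309° = 1603.51
Net north component: 1478.09 m.

1478 m north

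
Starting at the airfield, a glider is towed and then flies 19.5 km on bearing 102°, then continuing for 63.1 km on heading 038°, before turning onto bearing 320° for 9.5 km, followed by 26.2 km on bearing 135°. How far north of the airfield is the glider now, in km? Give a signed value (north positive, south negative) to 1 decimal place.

Leg 1 (102°, 19.5 km): east 19.5 sin 102° = 19.07, north 19.5 cos 102° = -4.05
Leg 2 (038°, 63.1 km): east 63.1 sin 38° = 38.85, north 63.1 cos 38° = 49.72
Leg 3 (320°, 9.5 km): east 9.5 sin 320° = -6.11, north 9.5 cos 320° = 7.28
Leg 4 (135°, 26.2 km): east 26.2 sin 135° = 18.53, north 26.2 cos 135° = -18.53
Net north component: 34.42 km.

34.4 km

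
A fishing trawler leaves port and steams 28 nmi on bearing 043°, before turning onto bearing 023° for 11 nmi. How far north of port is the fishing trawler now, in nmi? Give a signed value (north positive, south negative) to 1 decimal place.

30.6 nmi

Leg 1 (043°, 28 nmi): east 28 sin 43° = 19.10, north 28 cos 43° = 20.48
Leg 2 (023°, 11 nmi): east 11 sin 23° = 4.30, north 11 cos 23° = 10.13
Net north component: 30.60 nmi.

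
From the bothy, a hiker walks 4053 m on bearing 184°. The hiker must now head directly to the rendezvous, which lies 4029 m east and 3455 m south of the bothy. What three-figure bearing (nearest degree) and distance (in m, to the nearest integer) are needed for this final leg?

082°, 4352 m

Leg 1 (184°, 4053 m): east 4053 sin 184° = -282.72, north 4053 cos 184° = -4043.13
Current position: (-282.72, -4043.13). Target: (4029, -3455). Remaining: Δeast = 4311.72, Δnorth = 588.13.
Bearing = atan2(4311.72, 588.13) mod 360° = 82.23°; distance = √((4311.72)² + (588.13)²) = 4351.649 m.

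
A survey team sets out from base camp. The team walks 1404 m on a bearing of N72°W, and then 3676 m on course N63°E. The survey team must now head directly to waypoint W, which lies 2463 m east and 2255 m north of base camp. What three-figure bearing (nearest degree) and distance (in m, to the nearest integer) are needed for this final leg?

Leg 1 (N72°W, 1404 m): east 1404 sin 288° = -1335.28, north 1404 cos 288° = 433.86
Leg 2 (N63°E, 3676 m): east 3676 sin 63° = 3275.34, north 3676 cos 63° = 1668.87
Current position: (1940.06, 2102.73). Target: (2463, 2255). Remaining: Δeast = 522.94, Δnorth = 152.27.
Bearing = atan2(522.94, 152.27) mod 360° = 73.77°; distance = √((522.94)² + (152.27)²) = 544.662 m.

074°, 545 m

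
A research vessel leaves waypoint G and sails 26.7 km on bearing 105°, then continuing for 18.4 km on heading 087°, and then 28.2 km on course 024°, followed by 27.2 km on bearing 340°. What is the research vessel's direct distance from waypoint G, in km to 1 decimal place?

64.8 km

Leg 1 (105°, 26.7 km): east 26.7 sin 105° = 25.79, north 26.7 cos 105° = -6.91
Leg 2 (087°, 18.4 km): east 18.4 sin 87° = 18.37, north 18.4 cos 87° = 0.96
Leg 3 (024°, 28.2 km): east 28.2 sin 24° = 11.47, north 28.2 cos 24° = 25.76
Leg 4 (340°, 27.2 km): east 27.2 sin 340° = -9.30, north 27.2 cos 340° = 25.56
Net: 46.33 east, 45.37 north. Distance = √((46.33)² + (45.37)²) = 64.850 km.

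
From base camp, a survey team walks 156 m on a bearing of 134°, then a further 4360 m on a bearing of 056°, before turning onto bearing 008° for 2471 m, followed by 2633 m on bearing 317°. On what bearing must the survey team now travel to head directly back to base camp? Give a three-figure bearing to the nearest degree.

Leg 1 (134°, 156 m): east 156 sin 134° = 112.22, north 156 cos 134° = -108.37
Leg 2 (056°, 4360 m): east 4360 sin 56° = 3614.60, north 4360 cos 56° = 2438.08
Leg 3 (008°, 2471 m): east 2471 sin 8° = 343.90, north 2471 cos 8° = 2446.95
Leg 4 (317°, 2633 m): east 2633 sin 317° = -1795.70, north 2633 cos 317° = 1925.65
Net displacement: 2275.02 east, 6702.32 north. Direction back to start is (-2275.02, -6702.32): bearing = atan2(-2275.02, -6702.32) mod 360° = 198.75° ≈ 199°.

199°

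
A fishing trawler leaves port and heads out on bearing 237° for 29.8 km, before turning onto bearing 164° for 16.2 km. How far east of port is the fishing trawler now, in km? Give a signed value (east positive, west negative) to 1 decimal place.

Leg 1 (237°, 29.8 km): east 29.8 sin 237° = -24.99, north 29.8 cos 237° = -16.23
Leg 2 (164°, 16.2 km): east 16.2 sin 164° = 4.47, north 16.2 cos 164° = -15.57
Net east component: -20.53 km.

-20.5 km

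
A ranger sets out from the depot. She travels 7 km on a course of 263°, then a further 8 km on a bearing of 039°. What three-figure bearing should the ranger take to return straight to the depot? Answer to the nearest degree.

Leg 1 (263°, 7 km): east 7 sin 263° = -6.95, north 7 cos 263° = -0.85
Leg 2 (039°, 8 km): east 8 sin 39° = 5.03, north 8 cos 39° = 6.22
Net displacement: -1.91 east, 5.36 north. Direction back to start is (1.91, -5.36): bearing = atan2(1.91, -5.36) mod 360° = 160.37° ≈ 160°.

160°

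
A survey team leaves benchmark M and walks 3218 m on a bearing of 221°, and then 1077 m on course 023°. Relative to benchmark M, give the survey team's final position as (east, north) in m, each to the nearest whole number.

Leg 1 (221°, 3218 m): east 3218 sin 221° = -2111.20, north 3218 cos 221° = -2428.66
Leg 2 (023°, 1077 m): east 1077 sin 23° = 420.82, north 1077 cos 23° = 991.38
Summing: -1690.38 m east, -1437.27 m north → (-1690, -1437).

(-1690, -1437)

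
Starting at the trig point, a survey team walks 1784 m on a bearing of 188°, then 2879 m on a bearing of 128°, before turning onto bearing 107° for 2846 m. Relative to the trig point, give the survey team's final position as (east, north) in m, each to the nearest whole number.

(4742, -4371)

Leg 1 (188°, 1784 m): east 1784 sin 188° = -248.28, north 1784 cos 188° = -1766.64
Leg 2 (128°, 2879 m): east 2879 sin 128° = 2268.68, north 2879 cos 128° = -1772.49
Leg 3 (107°, 2846 m): east 2846 sin 107° = 2721.64, north 2846 cos 107° = -832.09
Summing: 4742.04 m east, -4371.22 m north → (4742, -4371).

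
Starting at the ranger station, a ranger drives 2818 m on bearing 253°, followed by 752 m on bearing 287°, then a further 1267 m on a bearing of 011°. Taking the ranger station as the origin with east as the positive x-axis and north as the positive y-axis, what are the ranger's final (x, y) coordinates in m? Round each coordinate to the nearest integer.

Leg 1 (253°, 2818 m): east 2818 sin 253° = -2694.87, north 2818 cos 253° = -823.90
Leg 2 (287°, 752 m): east 752 sin 287° = -719.14, north 752 cos 287° = 219.86
Leg 3 (011°, 1267 m): east 1267 sin 11° = 241.75, north 1267 cos 11° = 1243.72
Summing: -3172.25 m east, 639.68 m north → (-3172, 640).

(-3172, 640)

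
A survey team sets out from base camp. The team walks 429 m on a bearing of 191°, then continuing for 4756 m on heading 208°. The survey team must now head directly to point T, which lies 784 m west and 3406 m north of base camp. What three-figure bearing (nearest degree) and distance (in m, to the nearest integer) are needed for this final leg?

011°, 8171 m

Leg 1 (191°, 429 m): east 429 sin 191° = -81.86, north 429 cos 191° = -421.12
Leg 2 (208°, 4756 m): east 4756 sin 208° = -2232.81, north 4756 cos 208° = -4199.30
Current position: (-2314.66, -4620.42). Target: (-784, 3406). Remaining: Δeast = 1530.66, Δnorth = 8026.42.
Bearing = atan2(1530.66, 8026.42) mod 360° = 10.80°; distance = √((1530.66)² + (8026.42)²) = 8171.065 m.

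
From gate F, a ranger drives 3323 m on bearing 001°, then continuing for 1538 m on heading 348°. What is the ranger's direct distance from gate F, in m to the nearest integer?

4834 m

Leg 1 (001°, 3323 m): east 3323 sin 1° = 57.99, north 3323 cos 1° = 3322.49
Leg 2 (348°, 1538 m): east 1538 sin 348° = -319.77, north 1538 cos 348° = 1504.39
Net: -261.77 east, 4826.88 north. Distance = √((-261.77)² + (4826.88)²) = 4833.978 m.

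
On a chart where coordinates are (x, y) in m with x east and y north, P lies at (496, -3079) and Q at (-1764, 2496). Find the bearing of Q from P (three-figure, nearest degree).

338°

Δeast = -1764 − 496 = -2260.00; Δnorth = 2496 − -3079 = 5575.00.
Bearing = atan2(Δeast, Δnorth) mod 360° = 337.93° ≈ 338°.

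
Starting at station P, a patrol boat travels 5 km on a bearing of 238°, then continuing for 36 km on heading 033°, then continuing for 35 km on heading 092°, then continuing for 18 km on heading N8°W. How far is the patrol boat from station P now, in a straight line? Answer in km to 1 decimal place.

Leg 1 (238°, 5 km): east 5 sin 238° = -4.24, north 5 cos 238° = -2.65
Leg 2 (033°, 36 km): east 36 sin 33° = 19.61, north 36 cos 33° = 30.19
Leg 3 (092°, 35 km): east 35 sin 92° = 34.98, north 35 cos 92° = -1.22
Leg 4 (N8°W, 18 km): east 18 sin 352° = -2.51, north 18 cos 352° = 17.82
Net: 47.84 east, 44.15 north. Distance = √((47.84)² + (44.15)²) = 65.097 km.

65.1 km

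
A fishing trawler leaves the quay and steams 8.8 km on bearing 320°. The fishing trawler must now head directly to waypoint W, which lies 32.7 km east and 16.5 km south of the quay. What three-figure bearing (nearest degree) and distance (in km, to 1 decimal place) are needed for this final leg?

Leg 1 (320°, 8.8 km): east 8.8 sin 320° = -5.66, north 8.8 cos 320° = 6.74
Current position: (-5.66, 6.74). Target: (32.7, -16.5). Remaining: Δeast = 38.36, Δnorth = -23.24.
Bearing = atan2(38.36, -23.24) mod 360° = 121.21°; distance = √((38.36)² + (-23.24)²) = 44.848 km.

121°, 44.8 km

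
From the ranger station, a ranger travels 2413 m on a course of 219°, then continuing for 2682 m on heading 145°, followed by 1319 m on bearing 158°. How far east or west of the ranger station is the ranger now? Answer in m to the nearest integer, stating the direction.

514 m east

Leg 1 (219°, 2413 m): east 2413 sin 219° = -1518.55, north 2413 cos 219° = -1875.25
Leg 2 (145°, 2682 m): east 2682 sin 145° = 1538.33, north 2682 cos 145° = -2196.97
Leg 3 (158°, 1319 m): east 1319 sin 158° = 494.11, north 1319 cos 158° = -1222.96
Net east component: 513.89 m.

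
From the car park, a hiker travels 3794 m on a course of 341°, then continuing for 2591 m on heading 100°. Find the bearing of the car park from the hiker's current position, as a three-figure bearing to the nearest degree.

Leg 1 (341°, 3794 m): east 3794 sin 341° = -1235.21, north 3794 cos 341° = 3587.30
Leg 2 (100°, 2591 m): east 2591 sin 100° = 2551.64, north 2591 cos 100° = -449.92
Net displacement: 1316.43 east, 3137.38 north. Direction back to start is (-1316.43, -3137.38): bearing = atan2(-1316.43, -3137.38) mod 360° = 202.76° ≈ 203°.

203°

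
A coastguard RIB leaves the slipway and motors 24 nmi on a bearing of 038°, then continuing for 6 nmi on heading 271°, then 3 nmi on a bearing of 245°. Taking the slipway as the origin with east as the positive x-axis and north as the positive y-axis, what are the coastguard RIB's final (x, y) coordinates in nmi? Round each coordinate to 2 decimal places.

Leg 1 (038°, 24 nmi): east 24 sin 38° = 14.78, north 24 cos 38° = 18.91
Leg 2 (271°, 6 nmi): east 6 sin 271° = -6.00, north 6 cos 271° = 0.10
Leg 3 (245°, 3 nmi): east 3 sin 245° = -2.72, north 3 cos 245° = -1.27
Summing: 6.06 nmi east, 17.75 nmi north → (6.06, 17.75).

(6.06, 17.75)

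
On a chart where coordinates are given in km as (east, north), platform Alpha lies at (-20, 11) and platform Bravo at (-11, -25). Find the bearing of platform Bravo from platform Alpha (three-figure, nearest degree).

166°

Δeast = -11 − -20 = 9.00; Δnorth = -25 − 11 = -36.00.
Bearing = atan2(Δeast, Δnorth) mod 360° = 165.96° ≈ 166°.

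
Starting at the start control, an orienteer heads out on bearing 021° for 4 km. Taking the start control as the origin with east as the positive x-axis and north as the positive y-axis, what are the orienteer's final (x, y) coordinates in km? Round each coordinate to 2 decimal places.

Leg 1 (021°, 4 km): east 4 sin 21° = 1.43, north 4 cos 21° = 3.73
Summing: 1.43 km east, 3.73 km north → (1.43, 3.73).

(1.43, 3.73)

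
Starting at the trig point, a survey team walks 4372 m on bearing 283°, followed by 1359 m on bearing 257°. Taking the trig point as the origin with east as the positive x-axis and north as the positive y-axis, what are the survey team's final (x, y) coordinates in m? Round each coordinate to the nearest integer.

Leg 1 (283°, 4372 m): east 4372 sin 283° = -4259.95, north 4372 cos 283° = 983.49
Leg 2 (257°, 1359 m): east 1359 sin 257° = -1324.17, north 1359 cos 257° = -305.71
Summing: -5584.11 m east, 677.78 m north → (-5584, 678).

(-5584, 678)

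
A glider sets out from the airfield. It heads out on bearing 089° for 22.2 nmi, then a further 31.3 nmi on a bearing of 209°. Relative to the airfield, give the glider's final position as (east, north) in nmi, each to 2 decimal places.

Leg 1 (089°, 22.2 nmi): east 22.2 sin 89° = 22.20, north 22.2 cos 89° = 0.39
Leg 2 (209°, 31.3 nmi): east 31.3 sin 209° = -15.17, north 31.3 cos 209° = -27.38
Summing: 7.02 nmi east, -26.99 nmi north → (7.02, -26.99).

(7.02, -26.99)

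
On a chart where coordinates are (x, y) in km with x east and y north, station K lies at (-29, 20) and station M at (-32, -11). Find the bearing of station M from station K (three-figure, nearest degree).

186°

Δeast = -32 − -29 = -3.00; Δnorth = -11 − 20 = -31.00.
Bearing = atan2(Δeast, Δnorth) mod 360° = 185.53° ≈ 186°.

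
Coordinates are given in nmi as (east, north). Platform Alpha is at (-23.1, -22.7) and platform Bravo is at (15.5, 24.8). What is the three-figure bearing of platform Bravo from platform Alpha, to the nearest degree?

Δeast = 15.5 − -23.1 = 38.60; Δnorth = 24.8 − -22.7 = 47.50.
Bearing = atan2(Δeast, Δnorth) mod 360° = 39.10° ≈ 039°.

039°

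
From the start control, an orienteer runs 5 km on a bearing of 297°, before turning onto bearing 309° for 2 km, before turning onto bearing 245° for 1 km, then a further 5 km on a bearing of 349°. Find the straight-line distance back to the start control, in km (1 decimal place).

11.2 km

Leg 1 (297°, 5 km): east 5 sin 297° = -4.46, north 5 cos 297° = 2.27
Leg 2 (309°, 2 km): east 2 sin 309° = -1.55, north 2 cos 309° = 1.26
Leg 3 (245°, 1 km): east 1 sin 245° = -0.91, north 1 cos 245° = -0.42
Leg 4 (349°, 5 km): east 5 sin 349° = -0.95, north 5 cos 349° = 4.91
Net: -7.87 east, 8.01 north. Distance = √((-7.87)² + (8.01)²) = 11.232 km.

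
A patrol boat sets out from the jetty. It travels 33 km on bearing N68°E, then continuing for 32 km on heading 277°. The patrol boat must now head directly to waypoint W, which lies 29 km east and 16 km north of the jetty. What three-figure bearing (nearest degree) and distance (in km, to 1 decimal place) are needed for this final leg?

Leg 1 (N68°E, 33 km): east 33 sin 68° = 30.60, north 33 cos 68° = 12.36
Leg 2 (277°, 32 km): east 32 sin 277° = -31.76, north 32 cos 277° = 3.90
Current position: (-1.16, 16.26). Target: (29, 16). Remaining: Δeast = 30.16, Δnorth = -0.26.
Bearing = atan2(30.16, -0.26) mod 360° = 90.50°; distance = √((30.16)² + (-0.26)²) = 30.166 km.

090°, 30.2 km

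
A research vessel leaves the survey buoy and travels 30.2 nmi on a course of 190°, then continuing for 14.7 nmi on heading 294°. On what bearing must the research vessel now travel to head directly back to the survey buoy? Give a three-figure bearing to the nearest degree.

038°

Leg 1 (190°, 30.2 nmi): east 30.2 sin 190° = -5.24, north 30.2 cos 190° = -29.74
Leg 2 (294°, 14.7 nmi): east 14.7 sin 294° = -13.43, north 14.7 cos 294° = 5.98
Net displacement: -18.67 east, -23.76 north. Direction back to start is (18.67, 23.76): bearing = atan2(18.67, 23.76) mod 360° = 38.16° ≈ 038°.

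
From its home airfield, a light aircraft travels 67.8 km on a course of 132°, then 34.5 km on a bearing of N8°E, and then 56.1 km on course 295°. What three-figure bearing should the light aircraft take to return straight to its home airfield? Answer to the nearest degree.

Leg 1 (132°, 67.8 km): east 67.8 sin 132° = 50.39, north 67.8 cos 132° = -45.37
Leg 2 (N8°E, 34.5 km): east 34.5 sin 8° = 4.80, north 34.5 cos 8° = 34.16
Leg 3 (295°, 56.1 km): east 56.1 sin 295° = -50.84, north 56.1 cos 295° = 23.71
Net displacement: 4.34 east, 12.51 north. Direction back to start is (-4.34, -12.51): bearing = atan2(-4.34, -12.51) mod 360° = 199.15° ≈ 199°.

199°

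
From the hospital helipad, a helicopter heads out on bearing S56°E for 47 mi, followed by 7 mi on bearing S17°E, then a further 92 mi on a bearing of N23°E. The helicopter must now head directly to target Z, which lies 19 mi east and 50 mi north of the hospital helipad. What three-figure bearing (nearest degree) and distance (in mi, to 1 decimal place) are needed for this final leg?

Leg 1 (S56°E, 47 mi): east 47 sin 124° = 38.96, north 47 cos 124° = -26.28
Leg 2 (S17°E, 7 mi): east 7 sin 163° = 2.05, north 7 cos 163° = -6.69
Leg 3 (N23°E, 92 mi): east 92 sin 23° = 35.95, north 92 cos 23° = 84.69
Current position: (76.96, 51.71). Target: (19, 50). Remaining: Δeast = -57.96, Δnorth = -1.71.
Bearing = atan2(-57.96, -1.71) mod 360° = 268.31°; distance = √((-57.96)² + (-1.71)²) = 57.984 mi.

268°, 58.0 mi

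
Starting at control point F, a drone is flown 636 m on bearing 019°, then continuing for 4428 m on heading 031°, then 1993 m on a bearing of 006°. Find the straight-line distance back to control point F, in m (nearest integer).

6925 m

Leg 1 (019°, 636 m): east 636 sin 19° = 207.06, north 636 cos 19° = 601.35
Leg 2 (031°, 4428 m): east 4428 sin 31° = 2280.59, north 4428 cos 31° = 3795.54
Leg 3 (006°, 1993 m): east 1993 sin 6° = 208.33, north 1993 cos 6° = 1982.08
Net: 2695.98 east, 6378.97 north. Distance = √((2695.98)² + (6378.97)²) = 6925.282 m.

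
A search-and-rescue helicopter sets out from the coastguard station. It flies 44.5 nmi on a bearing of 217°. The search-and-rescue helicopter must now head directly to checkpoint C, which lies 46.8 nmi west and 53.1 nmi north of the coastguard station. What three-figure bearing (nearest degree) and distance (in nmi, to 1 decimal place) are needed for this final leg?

Leg 1 (217°, 44.5 nmi): east 44.5 sin 217° = -26.78, north 44.5 cos 217° = -35.54
Current position: (-26.78, -35.54). Target: (-46.8, 53.1). Remaining: Δeast = -20.02, Δnorth = 88.64.
Bearing = atan2(-20.02, 88.64) mod 360° = 347.27°; distance = √((-20.02)² + (88.64)²) = 90.872 nmi.

347°, 90.9 nmi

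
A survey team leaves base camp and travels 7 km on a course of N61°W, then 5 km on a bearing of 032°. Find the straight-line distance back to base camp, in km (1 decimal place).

Leg 1 (N61°W, 7 km): east 7 sin 299° = -6.12, north 7 cos 299° = 3.39
Leg 2 (032°, 5 km): east 5 sin 32° = 2.65, north 5 cos 32° = 4.24
Net: -3.47 east, 7.63 north. Distance = √((-3.47)² + (7.63)²) = 8.387 km.

8.4 km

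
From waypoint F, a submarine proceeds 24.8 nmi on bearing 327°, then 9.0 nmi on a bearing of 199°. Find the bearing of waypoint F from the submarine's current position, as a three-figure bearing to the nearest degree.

127°

Leg 1 (327°, 24.8 nmi): east 24.8 sin 327° = -13.51, north 24.8 cos 327° = 20.80
Leg 2 (199°, 9.0 nmi): east 9.0 sin 199° = -2.93, north 9.0 cos 199° = -8.51
Net displacement: -16.44 east, 12.29 north. Direction back to start is (16.44, -12.29): bearing = atan2(16.44, -12.29) mod 360° = 126.78° ≈ 127°.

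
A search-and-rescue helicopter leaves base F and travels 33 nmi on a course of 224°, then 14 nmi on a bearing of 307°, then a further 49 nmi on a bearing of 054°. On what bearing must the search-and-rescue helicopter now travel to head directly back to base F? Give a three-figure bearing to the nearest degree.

Leg 1 (224°, 33 nmi): east 33 sin 224° = -22.92, north 33 cos 224° = -23.74
Leg 2 (307°, 14 nmi): east 14 sin 307° = -11.18, north 14 cos 307° = 8.43
Leg 3 (054°, 49 nmi): east 49 sin 54° = 39.64, north 49 cos 54° = 28.80
Net displacement: 5.54 east, 13.49 north. Direction back to start is (-5.54, -13.49): bearing = atan2(-5.54, -13.49) mod 360° = 202.32° ≈ 202°.

202°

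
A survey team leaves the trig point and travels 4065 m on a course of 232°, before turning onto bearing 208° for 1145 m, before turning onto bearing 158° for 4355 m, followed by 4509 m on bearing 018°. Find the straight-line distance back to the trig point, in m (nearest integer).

3341 m

Leg 1 (232°, 4065 m): east 4065 sin 232° = -3203.26, north 4065 cos 232° = -2502.66
Leg 2 (208°, 1145 m): east 1145 sin 208° = -537.54, north 1145 cos 208° = -1010.97
Leg 3 (158°, 4355 m): east 4355 sin 158° = 1631.41, north 4355 cos 158° = -4037.89
Leg 4 (018°, 4509 m): east 4509 sin 18° = 1393.36, north 4509 cos 18° = 4288.31
Net: -716.04 east, -3263.21 north. Distance = √((-716.04)² + (-3263.21)²) = 3340.847 m.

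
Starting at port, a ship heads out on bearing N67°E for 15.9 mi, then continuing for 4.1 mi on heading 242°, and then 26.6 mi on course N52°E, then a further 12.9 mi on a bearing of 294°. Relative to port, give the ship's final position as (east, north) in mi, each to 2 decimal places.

Leg 1 (N67°E, 15.9 mi): east 15.9 sin 67° = 14.64, north 15.9 cos 67° = 6.21
Leg 2 (242°, 4.1 mi): east 4.1 sin 242° = -3.62, north 4.1 cos 242° = -1.92
Leg 3 (N52°E, 26.6 mi): east 26.6 sin 52° = 20.96, north 26.6 cos 52° = 16.38
Leg 4 (294°, 12.9 mi): east 12.9 sin 294° = -11.78, north 12.9 cos 294° = 5.25
Summing: 20.19 mi east, 25.91 mi north → (20.19, 25.91).

(20.19, 25.91)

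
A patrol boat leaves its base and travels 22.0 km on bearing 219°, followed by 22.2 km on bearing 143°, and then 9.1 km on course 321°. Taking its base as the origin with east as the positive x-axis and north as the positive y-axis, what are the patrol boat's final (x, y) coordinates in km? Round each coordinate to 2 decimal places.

Leg 1 (219°, 22.0 km): east 22.0 sin 219° = -13.85, north 22.0 cos 219° = -17.10
Leg 2 (143°, 22.2 km): east 22.2 sin 143° = 13.36, north 22.2 cos 143° = -17.73
Leg 3 (321°, 9.1 km): east 9.1 sin 321° = -5.73, north 9.1 cos 321° = 7.07
Summing: -6.21 km east, -27.75 km north → (-6.21, -27.75).

(-6.21, -27.75)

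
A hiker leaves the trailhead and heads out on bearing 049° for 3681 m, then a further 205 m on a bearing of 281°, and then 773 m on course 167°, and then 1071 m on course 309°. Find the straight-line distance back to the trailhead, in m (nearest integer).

Leg 1 (049°, 3681 m): east 3681 sin 49° = 2778.09, north 3681 cos 49° = 2414.95
Leg 2 (281°, 205 m): east 205 sin 281° = -201.23, north 205 cos 281° = 39.12
Leg 3 (167°, 773 m): east 773 sin 167° = 173.89, north 773 cos 167° = -753.19
Leg 4 (309°, 1071 m): east 1071 sin 309° = -832.32, north 1071 cos 309° = 674.00
Net: 1918.42 east, 2374.88 north. Distance = √((1918.42)² + (2374.88)²) = 3052.932 m.

3053 m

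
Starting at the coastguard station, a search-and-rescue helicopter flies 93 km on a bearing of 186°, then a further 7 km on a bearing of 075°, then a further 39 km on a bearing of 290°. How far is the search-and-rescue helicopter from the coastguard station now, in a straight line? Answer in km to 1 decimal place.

86.9 km

Leg 1 (186°, 93 km): east 93 sin 186° = -9.72, north 93 cos 186° = -92.49
Leg 2 (075°, 7 km): east 7 sin 75° = 6.76, north 7 cos 75° = 1.81
Leg 3 (290°, 39 km): east 39 sin 290° = -36.65, north 39 cos 290° = 13.34
Net: -39.61 east, -77.34 north. Distance = √((-39.61)² + (-77.34)²) = 86.892 km.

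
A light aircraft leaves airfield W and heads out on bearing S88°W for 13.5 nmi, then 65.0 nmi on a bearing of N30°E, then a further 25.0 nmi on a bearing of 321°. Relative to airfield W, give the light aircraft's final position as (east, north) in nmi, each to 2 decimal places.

Leg 1 (S88°W, 13.5 nmi): east 13.5 sin 268° = -13.49, north 13.5 cos 268° = -0.47
Leg 2 (N30°E, 65.0 nmi): east 65.0 sin 30° = 32.50, north 65.0 cos 30° = 56.29
Leg 3 (321°, 25.0 nmi): east 25.0 sin 321° = -15.73, north 25.0 cos 321° = 19.43
Summing: 3.28 nmi east, 75.25 nmi north → (3.28, 75.25).

(3.28, 75.25)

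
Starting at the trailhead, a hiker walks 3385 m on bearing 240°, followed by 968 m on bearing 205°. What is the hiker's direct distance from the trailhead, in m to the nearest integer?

4215 m

Leg 1 (240°, 3385 m): east 3385 sin 240° = -2931.50, north 3385 cos 240° = -1692.50
Leg 2 (205°, 968 m): east 968 sin 205° = -409.09, north 968 cos 205° = -877.31
Net: -3340.59 east, -2569.81 north. Distance = √((-3340.59)² + (-2569.81)²) = 4214.670 m.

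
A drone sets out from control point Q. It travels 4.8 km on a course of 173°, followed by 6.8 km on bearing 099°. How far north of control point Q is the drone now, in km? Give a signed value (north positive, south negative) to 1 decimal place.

Leg 1 (173°, 4.8 km): east 4.8 sin 173° = 0.58, north 4.8 cos 173° = -4.76
Leg 2 (099°, 6.8 km): east 6.8 sin 99° = 6.72, north 6.8 cos 99° = -1.06
Net north component: -5.83 km.

-5.8 km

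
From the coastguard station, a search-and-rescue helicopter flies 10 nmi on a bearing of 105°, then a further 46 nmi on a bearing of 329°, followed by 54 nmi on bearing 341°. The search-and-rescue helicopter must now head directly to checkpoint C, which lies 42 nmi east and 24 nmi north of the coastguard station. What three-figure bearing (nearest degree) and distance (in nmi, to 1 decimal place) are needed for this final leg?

Leg 1 (105°, 10 nmi): east 10 sin 105° = 9.66, north 10 cos 105° = -2.59
Leg 2 (329°, 46 nmi): east 46 sin 329° = -23.69, north 46 cos 329° = 39.43
Leg 3 (341°, 54 nmi): east 54 sin 341° = -17.58, north 54 cos 341° = 51.06
Current position: (-31.61, 87.90). Target: (42, 24). Remaining: Δeast = 73.61, Δnorth = -63.90.
Bearing = atan2(73.61, -63.90) mod 360° = 130.96°; distance = √((73.61)² + (-63.90)²) = 97.478 nmi.

131°, 97.5 nmi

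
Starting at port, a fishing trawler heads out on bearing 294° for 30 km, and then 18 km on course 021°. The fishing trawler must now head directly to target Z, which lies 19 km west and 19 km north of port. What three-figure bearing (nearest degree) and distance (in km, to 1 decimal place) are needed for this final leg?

Leg 1 (294°, 30 km): east 30 sin 294° = -27.41, north 30 cos 294° = 12.20
Leg 2 (021°, 18 km): east 18 sin 21° = 6.45, north 18 cos 21° = 16.80
Current position: (-20.96, 29.01). Target: (-19, 19). Remaining: Δeast = 1.96, Δnorth = -10.01.
Bearing = atan2(1.96, -10.01) mod 360° = 168.94°; distance = √((1.96)² + (-10.01)²) = 10.196 km.

169°, 10.2 km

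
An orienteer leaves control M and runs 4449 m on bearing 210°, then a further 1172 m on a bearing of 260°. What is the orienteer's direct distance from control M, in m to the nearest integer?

Leg 1 (210°, 4449 m): east 4449 sin 210° = -2224.50, north 4449 cos 210° = -3852.95
Leg 2 (260°, 1172 m): east 1172 sin 260° = -1154.19, north 1172 cos 260° = -203.52
Net: -3378.69 east, -4056.46 north. Distance = √((-3378.69)² + (-4056.46)²) = 5279.249 m.

5279 m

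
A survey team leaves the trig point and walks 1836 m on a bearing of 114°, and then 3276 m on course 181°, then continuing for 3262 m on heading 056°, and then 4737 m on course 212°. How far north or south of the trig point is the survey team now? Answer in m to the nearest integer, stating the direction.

Leg 1 (114°, 1836 m): east 1836 sin 114° = 1677.27, north 1836 cos 114° = -746.77
Leg 2 (181°, 3276 m): east 3276 sin 181° = -57.17, north 3276 cos 181° = -3275.50
Leg 3 (056°, 3262 m): east 3262 sin 56° = 2704.32, north 3262 cos 56° = 1824.09
Leg 4 (212°, 4737 m): east 4737 sin 212° = -2510.23, north 4737 cos 212° = -4017.20
Net north component: -6215.39 m.

6215 m south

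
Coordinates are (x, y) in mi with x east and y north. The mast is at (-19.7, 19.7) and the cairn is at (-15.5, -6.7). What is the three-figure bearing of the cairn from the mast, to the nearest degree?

171°

Δeast = -15.5 − -19.7 = 4.20; Δnorth = -6.7 − 19.7 = -26.40.
Bearing = atan2(Δeast, Δnorth) mod 360° = 170.96° ≈ 171°.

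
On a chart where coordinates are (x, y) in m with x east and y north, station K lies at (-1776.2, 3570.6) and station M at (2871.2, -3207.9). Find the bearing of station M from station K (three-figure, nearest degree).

146°

Δeast = 2871.2 − -1776.2 = 4647.40; Δnorth = -3207.9 − 3570.6 = -6778.50.
Bearing = atan2(Δeast, Δnorth) mod 360° = 145.57° ≈ 146°.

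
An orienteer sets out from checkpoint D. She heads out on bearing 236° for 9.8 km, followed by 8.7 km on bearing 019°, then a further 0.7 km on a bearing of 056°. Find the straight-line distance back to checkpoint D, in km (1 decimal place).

Leg 1 (236°, 9.8 km): east 9.8 sin 236° = -8.12, north 9.8 cos 236° = -5.48
Leg 2 (019°, 8.7 km): east 8.7 sin 19° = 2.83, north 8.7 cos 19° = 8.23
Leg 3 (056°, 0.7 km): east 0.7 sin 56° = 0.58, north 0.7 cos 56° = 0.39
Net: -4.71 east, 3.14 north. Distance = √((-4.71)² + (3.14)²) = 5.661 km.

5.7 km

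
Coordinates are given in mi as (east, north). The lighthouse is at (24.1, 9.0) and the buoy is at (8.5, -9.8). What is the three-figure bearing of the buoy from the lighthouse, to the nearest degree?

Δeast = 8.5 − 24.1 = -15.60; Δnorth = -9.8 − 9.0 = -18.80.
Bearing = atan2(Δeast, Δnorth) mod 360° = 219.69° ≈ 220°.

220°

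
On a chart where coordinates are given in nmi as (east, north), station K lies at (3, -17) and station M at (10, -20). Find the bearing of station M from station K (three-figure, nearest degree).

Δeast = 10 − 3 = 7.00; Δnorth = -20 − -17 = -3.00.
Bearing = atan2(Δeast, Δnorth) mod 360° = 113.20° ≈ 113°.

113°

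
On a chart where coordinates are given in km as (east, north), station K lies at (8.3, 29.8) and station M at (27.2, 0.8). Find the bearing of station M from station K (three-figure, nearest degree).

147°

Δeast = 27.2 − 8.3 = 18.90; Δnorth = 0.8 − 29.8 = -29.00.
Bearing = atan2(Δeast, Δnorth) mod 360° = 146.91° ≈ 147°.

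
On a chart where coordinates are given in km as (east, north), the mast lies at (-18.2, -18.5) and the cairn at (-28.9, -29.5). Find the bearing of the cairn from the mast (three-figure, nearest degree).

Δeast = -28.9 − -18.2 = -10.70; Δnorth = -29.5 − -18.5 = -11.00.
Bearing = atan2(Δeast, Δnorth) mod 360° = 224.21° ≈ 224°.

224°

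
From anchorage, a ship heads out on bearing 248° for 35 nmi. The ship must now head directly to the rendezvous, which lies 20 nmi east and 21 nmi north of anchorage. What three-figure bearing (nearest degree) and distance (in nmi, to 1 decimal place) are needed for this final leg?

Leg 1 (248°, 35 nmi): east 35 sin 248° = -32.45, north 35 cos 248° = -13.11
Current position: (-32.45, -13.11). Target: (20, 21). Remaining: Δeast = 52.45, Δnorth = 34.11.
Bearing = atan2(52.45, 34.11) mod 360° = 56.96°; distance = √((52.45)² + (34.11)²) = 62.568 nmi.

057°, 62.6 nmi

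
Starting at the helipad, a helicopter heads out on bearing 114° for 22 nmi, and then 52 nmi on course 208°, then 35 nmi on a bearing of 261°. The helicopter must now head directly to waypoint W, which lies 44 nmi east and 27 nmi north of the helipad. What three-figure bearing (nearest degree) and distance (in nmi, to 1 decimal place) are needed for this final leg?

Leg 1 (114°, 22 nmi): east 22 sin 114° = 20.10, north 22 cos 114° = -8.95
Leg 2 (208°, 52 nmi): east 52 sin 208° = -24.41, north 52 cos 208° = -45.91
Leg 3 (261°, 35 nmi): east 35 sin 261° = -34.57, north 35 cos 261° = -5.48
Current position: (-38.88, -60.34). Target: (44, 27). Remaining: Δeast = 82.88, Δnorth = 87.34.
Bearing = atan2(82.88, 87.34) mod 360° = 43.50°; distance = √((82.88)² + (87.34)²) = 120.405 nmi.

044°, 120.4 nmi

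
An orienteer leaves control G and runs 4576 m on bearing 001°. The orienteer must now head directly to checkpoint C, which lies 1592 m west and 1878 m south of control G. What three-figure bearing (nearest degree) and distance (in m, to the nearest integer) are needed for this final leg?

Leg 1 (001°, 4576 m): east 4576 sin 1° = 79.86, north 4576 cos 1° = 4575.30
Current position: (79.86, 4575.30). Target: (-1592, -1878). Remaining: Δeast = -1671.86, Δnorth = -6453.30.
Bearing = atan2(-1671.86, -6453.30) mod 360° = 194.52°; distance = √((-1671.86)² + (-6453.30)²) = 6666.352 m.

195°, 6666 m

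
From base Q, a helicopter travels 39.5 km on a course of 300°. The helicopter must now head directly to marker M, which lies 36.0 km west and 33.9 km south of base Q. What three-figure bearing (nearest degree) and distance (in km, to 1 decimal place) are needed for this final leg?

Leg 1 (300°, 39.5 km): east 39.5 sin 300° = -34.21, north 39.5 cos 300° = 19.75
Current position: (-34.21, 19.75). Target: (-36.0, -33.9). Remaining: Δeast = -1.79, Δnorth = -53.65.
Bearing = atan2(-1.79, -53.65) mod 360° = 181.91°; distance = √((-1.79)² + (-53.65)²) = 53.680 km.

182°, 53.7 km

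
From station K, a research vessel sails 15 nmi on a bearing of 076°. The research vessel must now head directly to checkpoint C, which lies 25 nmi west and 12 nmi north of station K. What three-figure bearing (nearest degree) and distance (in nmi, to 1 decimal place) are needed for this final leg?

Leg 1 (076°, 15 nmi): east 15 sin 76° = 14.55, north 15 cos 76° = 3.63
Current position: (14.55, 3.63). Target: (-25, 12). Remaining: Δeast = -39.55, Δnorth = 8.37.
Bearing = atan2(-39.55, 8.37) mod 360° = 281.95°; distance = √((-39.55)² + (8.37)²) = 40.431 nmi.

282°, 40.4 nmi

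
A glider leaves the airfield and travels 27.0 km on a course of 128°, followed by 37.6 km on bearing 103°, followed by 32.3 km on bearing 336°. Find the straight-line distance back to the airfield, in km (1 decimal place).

45.0 km

Leg 1 (128°, 27.0 km): east 27.0 sin 128° = 21.28, north 27.0 cos 128° = -16.62
Leg 2 (103°, 37.6 km): east 37.6 sin 103° = 36.64, north 37.6 cos 103° = -8.46
Leg 3 (336°, 32.3 km): east 32.3 sin 336° = -13.14, north 32.3 cos 336° = 29.51
Net: 44.78 east, 4.43 north. Distance = √((44.78)² + (4.43)²) = 44.993 km.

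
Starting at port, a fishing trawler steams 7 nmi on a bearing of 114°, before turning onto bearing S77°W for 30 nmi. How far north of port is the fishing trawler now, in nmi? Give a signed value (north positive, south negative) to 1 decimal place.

Leg 1 (114°, 7 nmi): east 7 sin 114° = 6.39, north 7 cos 114° = -2.85
Leg 2 (S77°W, 30 nmi): east 30 sin 257° = -29.23, north 30 cos 257° = -6.75
Net north component: -9.60 nmi.

-9.6 nmi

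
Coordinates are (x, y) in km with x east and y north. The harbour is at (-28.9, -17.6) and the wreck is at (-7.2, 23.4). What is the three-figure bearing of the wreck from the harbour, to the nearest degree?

028°

Δeast = -7.2 − -28.9 = 21.70; Δnorth = 23.4 − -17.6 = 41.00.
Bearing = atan2(Δeast, Δnorth) mod 360° = 27.89° ≈ 028°.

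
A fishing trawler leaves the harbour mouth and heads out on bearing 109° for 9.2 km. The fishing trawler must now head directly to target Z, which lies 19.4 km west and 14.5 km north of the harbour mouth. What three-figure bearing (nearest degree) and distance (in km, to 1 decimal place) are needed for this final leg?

302°, 33.1 km

Leg 1 (109°, 9.2 km): east 9.2 sin 109° = 8.70, north 9.2 cos 109° = -3.00
Current position: (8.70, -3.00). Target: (-19.4, 14.5). Remaining: Δeast = -28.10, Δnorth = 17.50.
Bearing = atan2(-28.10, 17.50) mod 360° = 301.91°; distance = √((-28.10)² + (17.50)²) = 33.100 km.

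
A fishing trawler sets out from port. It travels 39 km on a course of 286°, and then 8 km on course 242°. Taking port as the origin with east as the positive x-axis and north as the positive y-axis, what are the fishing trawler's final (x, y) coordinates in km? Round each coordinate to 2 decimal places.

(-44.55, 6.99)

Leg 1 (286°, 39 km): east 39 sin 286° = -37.49, north 39 cos 286° = 10.75
Leg 2 (242°, 8 km): east 8 sin 242° = -7.06, north 8 cos 242° = -3.76
Summing: -44.55 km east, 6.99 km north → (-44.55, 6.99).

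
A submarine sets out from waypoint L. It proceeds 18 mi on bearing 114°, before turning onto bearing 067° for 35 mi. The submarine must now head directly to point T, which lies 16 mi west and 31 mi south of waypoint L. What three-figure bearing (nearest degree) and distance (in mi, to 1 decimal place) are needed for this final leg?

240°, 74.7 mi

Leg 1 (114°, 18 mi): east 18 sin 114° = 16.44, north 18 cos 114° = -7.32
Leg 2 (067°, 35 mi): east 35 sin 67° = 32.22, north 35 cos 67° = 13.68
Current position: (48.66, 6.35). Target: (-16, -31). Remaining: Δeast = -64.66, Δnorth = -37.35.
Bearing = atan2(-64.66, -37.35) mod 360° = 239.99°; distance = √((-64.66)² + (-37.35)²) = 74.676 mi.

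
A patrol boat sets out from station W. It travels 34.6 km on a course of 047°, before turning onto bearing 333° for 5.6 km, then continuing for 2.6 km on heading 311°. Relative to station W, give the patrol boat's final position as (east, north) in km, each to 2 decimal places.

(20.80, 30.29)

Leg 1 (047°, 34.6 km): east 34.6 sin 47° = 25.30, north 34.6 cos 47° = 23.60
Leg 2 (333°, 5.6 km): east 5.6 sin 333° = -2.54, north 5.6 cos 333° = 4.99
Leg 3 (311°, 2.6 km): east 2.6 sin 311° = -1.96, north 2.6 cos 311° = 1.71
Summing: 20.80 km east, 30.29 km north → (20.80, 30.29).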